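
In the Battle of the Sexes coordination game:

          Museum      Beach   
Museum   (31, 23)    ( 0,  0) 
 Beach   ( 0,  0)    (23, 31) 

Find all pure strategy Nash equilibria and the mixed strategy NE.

Pure NE: (Museum, Museum) and (Beach, Beach); Mixed NE: p = 0.5741, q = 0.4259

Work:
Check pure NE:
(Museum, Museum): (31, 23) - no unilateral deviation beneficial
(Beach, Beach): (23, 31) - no unilateral deviation beneficial
Mixed NE: P1 plays Museum with p = 0.5741, P2 plays Museum with q = 0.4259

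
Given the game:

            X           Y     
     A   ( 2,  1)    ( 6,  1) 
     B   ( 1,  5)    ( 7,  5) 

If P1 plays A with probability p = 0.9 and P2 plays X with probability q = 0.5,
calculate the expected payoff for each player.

E[P1] = 4.0, E[P2] = 1.4

Work:
E[P1] = p·q·π₁(A,X) + p·(1-q)·π₁(A,Y) + (1-p)·q·π₁(B,X) + (1-p)·(1-q)·π₁(B,Y)
= 0.9·0.5·2 + 0.9·0.5·6 + 0.1·0.5·1 + 0.1·0.5·7
= 4.0

E[P2] = 1.4 (similar calculation)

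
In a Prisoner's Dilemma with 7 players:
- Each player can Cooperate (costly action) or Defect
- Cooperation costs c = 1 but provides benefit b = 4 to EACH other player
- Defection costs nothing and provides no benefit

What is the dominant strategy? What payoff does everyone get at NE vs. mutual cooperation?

Dominant: Defect; NE payoff = 0; Coop payoff = 23

Work:
Defect dominates (saves cost c = 1, benefit to others is external)
NE: All defect → everyone gets 0
If all cooperate: each receives (6)×4 - 1 = 23
Social dilemma: 23 > 0 but NE gives 0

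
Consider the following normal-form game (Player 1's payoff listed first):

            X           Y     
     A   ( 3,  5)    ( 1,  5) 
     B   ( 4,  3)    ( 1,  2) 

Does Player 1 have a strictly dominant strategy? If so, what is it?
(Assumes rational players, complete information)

No strictly dominant strategy exists for Player 1

Work:
A strategy strictly dominates another if it gives a strictly higher payoff against every opponent action. Compare each pair of P1's strategies column-by-column:
  A vs B: [3 vs 4, 1 vs 1] → A does not strictly dominate B (column X: 3 ≤ 4)
  B vs A: [4 vs 3, 1 vs 1] → B does not strictly dominate A (column Y: 1 ≤ 1)
No single strategy strictly dominates all others → no strictly dominant strategy.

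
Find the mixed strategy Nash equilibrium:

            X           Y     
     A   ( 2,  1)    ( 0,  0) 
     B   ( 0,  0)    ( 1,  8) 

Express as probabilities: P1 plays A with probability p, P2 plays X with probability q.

p = 0.8889, q = 0.3333

Work:
Find probabilities that make opponent indifferent:
P2 chooses q to make P1 indifferent between A and B
P1 chooses p to make P2 indifferent between X and Y
Mixed NE: P1 plays (A: 0.8889, B: 0.1111), P2 plays (X: 0.3333, Y: 0.6667)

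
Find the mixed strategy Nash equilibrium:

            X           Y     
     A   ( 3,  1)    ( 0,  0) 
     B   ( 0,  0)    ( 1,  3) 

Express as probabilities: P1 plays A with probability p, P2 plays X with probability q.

p = 0.75, q = 0.25

Work:
Find probabilities that make opponent indifferent:
P2 chooses q to make P1 indifferent between A and B
P1 chooses p to make P2 indifferent between X and Y
Mixed NE: P1 plays (A: 0.75, B: 0.25), P2 plays (X: 0.25, Y: 0.75)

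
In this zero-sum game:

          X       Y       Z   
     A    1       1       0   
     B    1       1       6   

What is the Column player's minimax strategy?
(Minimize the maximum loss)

Column should play X or Y (all achieve the minimum), value = 1

Work:
Column player minimizes Row's maximum payoff:
Column X: max payoff to Row = 1
Column Y: max payoff to Row = 1
Column Z: max payoff to Row = 6
Minimum is 1, achieved by columns X, Y (tied).
Each of X or Y is a minimax strategy.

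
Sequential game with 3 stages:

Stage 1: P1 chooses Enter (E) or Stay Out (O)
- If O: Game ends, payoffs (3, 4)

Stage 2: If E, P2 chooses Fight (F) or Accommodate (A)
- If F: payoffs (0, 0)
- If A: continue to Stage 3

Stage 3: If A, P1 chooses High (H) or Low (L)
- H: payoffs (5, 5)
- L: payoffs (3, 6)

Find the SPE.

SPE: (E, A, H); Outcome (5, 5)

Work:
Stage 3: P1 chooses H (5 vs 3)
Stage 2: P2: F->0, A->5 (anticipating H). Choose A
Stage 1: P1: O->3, E->5 (anticipating A, H). Choose E
SPE path: E -> A -> H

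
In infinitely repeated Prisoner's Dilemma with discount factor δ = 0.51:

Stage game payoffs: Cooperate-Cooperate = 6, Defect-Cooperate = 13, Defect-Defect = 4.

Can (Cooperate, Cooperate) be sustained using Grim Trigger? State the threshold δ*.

δ* = 0.7778; since δ = 0.51 < 0.7778, cooperation cannot be sustained

Work:
For Grim Trigger:
Cooperate forever: 6/(1-δ)
Defect then punished: 13 + 4·δ/(1-δ)
Need: 6/(1-δ) ≥ 13 + 4·δ/(1-δ)
Solving: δ ≥ (T-R)/(T-P) = (13-6)/(13-4) = 0.7778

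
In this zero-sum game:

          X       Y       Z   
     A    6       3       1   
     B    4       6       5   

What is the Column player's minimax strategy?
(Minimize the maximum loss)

Column should play Z, value = 5

Work:
Column player minimizes Row's maximum payoff:
Column X: max payoff to Row = 6
Column Y: max payoff to Row = 6
Column Z: max payoff to Row = 5
Minimum is 5, achieved by column Z.
Minimax strategy: Z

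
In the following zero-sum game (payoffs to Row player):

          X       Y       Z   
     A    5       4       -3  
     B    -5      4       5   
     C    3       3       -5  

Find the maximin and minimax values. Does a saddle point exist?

Maximin = -3, Minimax = 4, Saddle: False

Work:
Row minimums: [-3, -5, -5] → maximin = -3
Column maximums: [5, 4, 5] → minimax = 4
No saddle point (maximin ≠ minimax). Mixed strategy needed.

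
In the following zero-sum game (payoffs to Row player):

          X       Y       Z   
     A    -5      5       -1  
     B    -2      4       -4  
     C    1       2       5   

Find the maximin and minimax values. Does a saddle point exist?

Maximin = 1, Minimax = 1, Saddle: True

Work:
Row minimums: [-5, -4, 1] → maximin = 1
Column maximums: [1, 5, 5] → minimax = 1
Saddle point exists! Game value = 1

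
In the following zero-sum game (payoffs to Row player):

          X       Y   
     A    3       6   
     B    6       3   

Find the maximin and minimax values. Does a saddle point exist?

Maximin = 3, Minimax = 6, Saddle: False

Work:
Row minimums: [3, 3] → maximin = 3
Column maximums: [6, 6] → minimax = 6
No saddle point (maximin ≠ minimax). Mixed strategy needed.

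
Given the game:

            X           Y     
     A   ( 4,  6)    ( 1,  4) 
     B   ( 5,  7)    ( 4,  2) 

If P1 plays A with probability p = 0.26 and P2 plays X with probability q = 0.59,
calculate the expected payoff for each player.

E[P1] = 4.1168, E[P2] = 5.0098

Work:
E[P1] = p·q·π₁(A,X) + p·(1-q)·π₁(A,Y) + (1-p)·q·π₁(B,X) + (1-p)·(1-q)·π₁(B,Y)
= 0.26·0.59·4 + 0.26·0.41·1 + 0.74·0.59·5 + 0.74·0.41·4
= 4.1168

E[P2] = 5.0098 (similar calculation)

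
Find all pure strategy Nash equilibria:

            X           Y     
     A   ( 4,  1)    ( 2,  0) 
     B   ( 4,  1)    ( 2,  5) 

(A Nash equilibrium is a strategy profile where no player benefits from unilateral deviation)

Nash equilibrium: (A, X), (B, Y)

Work:
Best responses:
  P1 vs X: payoffs [4, 4] → best response A/B (payoff 4)
  P1 vs Y: payoffs [2, 2] → best response A/B (payoff 2)
  P2 vs A: payoffs [1, 0] → best response X (payoff 1)
  P2 vs B: payoffs [1, 5] → best response Y (payoff 5)
Mutual best responses: (A,X), (B,Y) → Nash equilibria.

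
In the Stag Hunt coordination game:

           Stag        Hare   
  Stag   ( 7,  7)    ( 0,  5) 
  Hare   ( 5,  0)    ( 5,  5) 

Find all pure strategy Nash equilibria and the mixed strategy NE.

Pure NE: (Stag, Stag) and (Hare, Hare); Mixed NE: p = 0.7143, q = 0.7143

Work:
Check pure NE:
(Stag, Stag): (7, 7) - no unilateral deviation beneficial
(Hare, Hare): (5, 5) - no unilateral deviation beneficial
Mixed NE: P1 plays Stag with p = 0.7143, P2 plays Stag with q = 0.7143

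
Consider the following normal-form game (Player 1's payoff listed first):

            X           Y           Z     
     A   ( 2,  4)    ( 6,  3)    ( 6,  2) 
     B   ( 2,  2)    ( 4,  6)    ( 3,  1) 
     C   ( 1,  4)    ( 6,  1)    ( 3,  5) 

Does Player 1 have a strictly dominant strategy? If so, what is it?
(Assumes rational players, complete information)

No strictly dominant strategy exists for Player 1

Work:
A strategy strictly dominates another if it gives a strictly higher payoff against every opponent action. Compare each pair of P1's strategies column-by-column:
  A vs B: [2 vs 2, 6 vs 4, 6 vs 3] → A does not strictly dominate B (column X: 2 ≤ 2)
  A vs C: [2 vs 1, 6 vs 6, 6 vs 3] → A does not strictly dominate C (column Y: 6 ≤ 6)
  B vs A: [2 vs 2, 4 vs 6, 3 vs 6] → B does not strictly dominate A (column X: 2 ≤ 2)
  B vs C: [2 vs 1, 4 vs 6, 3 vs 3] → B does not strictly dominate C (column Y: 4 ≤ 6)
  C vs A: [1 vs 2, 6 vs 6, 3 vs 6] → C does not strictly dominate A (column X: 1 ≤ 2)
  C vs B: [1 vs 2, 6 vs 4, 3 vs 3] → C does not strictly dominate B (column X: 1 ≤ 2)
No single strategy strictly dominates all others → no strictly dominant strategy.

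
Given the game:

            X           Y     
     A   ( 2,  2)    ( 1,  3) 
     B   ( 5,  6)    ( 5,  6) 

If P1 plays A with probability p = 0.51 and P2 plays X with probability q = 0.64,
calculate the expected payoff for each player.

E[P1] = 3.2864, E[P2] = 4.1436

Work:
E[P1] = p·q·π₁(A,X) + p·(1-q)·π₁(A,Y) + (1-p)·q·π₁(B,X) + (1-p)·(1-q)·π₁(B,Y)
= 0.51·0.64·2 + 0.51·0.36·1 + 0.49·0.64·5 + 0.49·0.36·5
= 3.2864

E[P2] = 4.1436 (similar calculation)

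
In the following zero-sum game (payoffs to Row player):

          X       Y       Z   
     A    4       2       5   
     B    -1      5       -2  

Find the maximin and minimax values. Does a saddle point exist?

Maximin = 2, Minimax = 4, Saddle: False

Work:
Row minimums: [2, -2] → maximin = 2
Column maximums: [4, 5, 5] → minimax = 4
No saddle point (maximin ≠ minimax). Mixed strategy needed.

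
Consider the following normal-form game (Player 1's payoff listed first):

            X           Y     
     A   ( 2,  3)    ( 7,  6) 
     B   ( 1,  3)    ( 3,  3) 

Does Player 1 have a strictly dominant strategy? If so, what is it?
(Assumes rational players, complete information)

Yes, Player 1's strictly dominant strategy is A

Work:
A strategy strictly dominates another if it gives a strictly higher payoff against every opponent action. Compare each pair of P1's strategies column-by-column:
  A vs B: [2 vs 1, 7 vs 3] → A strictly dominates B
  B vs A: [1 vs 2, 3 vs 7] → B does not strictly dominate A (column X: 1 ≤ 2)
A strictly dominates every other strategy → strictly dominant.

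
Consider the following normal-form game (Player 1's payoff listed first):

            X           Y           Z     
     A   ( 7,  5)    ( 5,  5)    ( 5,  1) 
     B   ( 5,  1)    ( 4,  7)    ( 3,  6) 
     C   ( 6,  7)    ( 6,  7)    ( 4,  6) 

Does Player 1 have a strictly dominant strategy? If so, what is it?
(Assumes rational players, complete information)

No strictly dominant strategy exists for Player 1

Work:
A strategy strictly dominates another if it gives a strictly higher payoff against every opponent action. Compare each pair of P1's strategies column-by-column:
  A vs B: [7 vs 5, 5 vs 4, 5 vs 3] → A strictly dominates B
  A vs C: [7 vs 6, 5 vs 6, 5 vs 4] → A does not strictly dominate C (column Y: 5 ≤ 6)
  B vs A: [5 vs 7, 4 vs 5, 3 vs 5] → B does not strictly dominate A (column X: 5 ≤ 7)
  B vs C: [5 vs 6, 4 vs 6, 3 vs 4] → B does not strictly dominate C (column X: 5 ≤ 6)
  C vs A: [6 vs 7, 6 vs 5, 4 vs 5] → C does not strictly dominate A (column X: 6 ≤ 7)
  C vs B: [6 vs 5, 6 vs 4, 4 vs 3] → C strictly dominates B
No single strategy strictly dominates all others → no strictly dominant strategy.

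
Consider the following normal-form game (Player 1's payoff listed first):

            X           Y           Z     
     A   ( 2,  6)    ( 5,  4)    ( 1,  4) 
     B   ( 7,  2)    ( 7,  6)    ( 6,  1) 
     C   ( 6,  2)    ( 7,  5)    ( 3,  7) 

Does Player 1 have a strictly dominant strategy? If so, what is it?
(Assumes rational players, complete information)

No strictly dominant strategy exists for Player 1

Work:
A strategy strictly dominates another if it gives a strictly higher payoff against every opponent action. Compare each pair of P1's strategies column-by-column:
  A vs B: [2 vs 7, 5 vs 7, 1 vs 6] → A does not strictly dominate B (column X: 2 ≤ 7)
  A vs C: [2 vs 6, 5 vs 7, 1 vs 3] → A does not strictly dominate C (column X: 2 ≤ 6)
  B vs A: [7 vs 2, 7 vs 5, 6 vs 1] → B strictly dominates A
  B vs C: [7 vs 6, 7 vs 7, 6 vs 3] → B does not strictly dominate C (column Y: 7 ≤ 7)
  C vs A: [6 vs 2, 7 vs 5, 3 vs 1] → C strictly dominates A
  C vs B: [6 vs 7, 7 vs 7, 3 vs 6] → C does not strictly dominate B (column X: 6 ≤ 7)
No single strategy strictly dominates all others → no strictly dominant strategy.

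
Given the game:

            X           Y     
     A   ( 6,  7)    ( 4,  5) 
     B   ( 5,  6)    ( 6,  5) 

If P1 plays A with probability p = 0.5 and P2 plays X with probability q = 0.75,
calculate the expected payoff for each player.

E[P1] = 5.375, E[P2] = 6.125

Work:
E[P1] = p·q·π₁(A,X) + p·(1-q)·π₁(A,Y) + (1-p)·q·π₁(B,X) + (1-p)·(1-q)·π₁(B,Y)
= 0.5·0.75·6 + 0.5·0.25·4 + 0.5·0.75·5 + 0.5·0.25·6
= 5.375

E[P2] = 6.125 (similar calculation)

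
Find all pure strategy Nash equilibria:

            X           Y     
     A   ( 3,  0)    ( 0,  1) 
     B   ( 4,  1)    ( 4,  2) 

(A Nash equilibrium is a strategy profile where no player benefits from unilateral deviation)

Nash equilibrium: (B, Y)

Work:
Best responses:
  P1 vs X: payoffs [3, 4] → best response B (payoff 4)
  P1 vs Y: payoffs [0, 4] → best response B (payoff 4)
  P2 vs A: payoffs [0, 1] → best response Y (payoff 1)
  P2 vs B: payoffs [1, 2] → best response Y (payoff 2)
Mutual best responses: (B,Y) → Nash equilibria.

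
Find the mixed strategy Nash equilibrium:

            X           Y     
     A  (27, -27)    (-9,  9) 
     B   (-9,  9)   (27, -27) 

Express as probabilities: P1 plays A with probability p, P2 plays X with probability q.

p = 0.5, q = 0.5

Work:
Find probabilities that make opponent indifferent:
P2 chooses q to make P1 indifferent between A and B
P1 chooses p to make P2 indifferent between X and Y
Mixed NE: P1 plays (A: 0.5, B: 0.5), P2 plays (X: 0.5, Y: 0.5)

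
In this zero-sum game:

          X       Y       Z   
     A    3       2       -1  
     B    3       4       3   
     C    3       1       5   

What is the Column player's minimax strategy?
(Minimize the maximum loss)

Column should play X, value = 3

Work:
Column player minimizes Row's maximum payoff:
Column X: max payoff to Row = 3
Column Y: max payoff to Row = 4
Column Z: max payoff to Row = 5
Minimum is 3, achieved by column X.
Minimax strategy: X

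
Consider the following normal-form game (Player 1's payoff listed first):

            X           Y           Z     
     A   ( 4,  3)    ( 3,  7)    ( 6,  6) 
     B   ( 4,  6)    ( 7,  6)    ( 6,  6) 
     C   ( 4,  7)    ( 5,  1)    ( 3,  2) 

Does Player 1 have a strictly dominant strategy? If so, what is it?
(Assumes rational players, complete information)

No strictly dominant strategy exists for Player 1

Work:
A strategy strictly dominates another if it gives a strictly higher payoff against every opponent action. Compare each pair of P1's strategies column-by-column:
  A vs B: [4 vs 4, 3 vs 7, 6 vs 6] → A does not strictly dominate B (column X: 4 ≤ 4)
  A vs C: [4 vs 4, 3 vs 5, 6 vs 3] → A does not strictly dominate C (column X: 4 ≤ 4)
  B vs A: [4 vs 4, 7 vs 3, 6 vs 6] → B does not strictly dominate A (column X: 4 ≤ 4)
  B vs C: [4 vs 4, 7 vs 5, 6 vs 3] → B does not strictly dominate C (column X: 4 ≤ 4)
  C vs A: [4 vs 4, 5 vs 3, 3 vs 6] → C does not strictly dominate A (column X: 4 ≤ 4)
  C vs B: [4 vs 4, 5 vs 7, 3 vs 6] → C does not strictly dominate B (column X: 4 ≤ 4)
No single strategy strictly dominates all others → no strictly dominant strategy.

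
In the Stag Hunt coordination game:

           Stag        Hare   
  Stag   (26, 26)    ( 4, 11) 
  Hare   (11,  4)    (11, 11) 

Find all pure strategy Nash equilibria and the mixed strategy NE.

Pure NE: (Stag, Stag) and (Hare, Hare); Mixed NE: p = 0.3182, q = 0.3182

Work:
Check pure NE:
(Stag, Stag): (26, 26) - no unilateral deviation beneficial
(Hare, Hare): (11, 11) - no unilateral deviation beneficial
Mixed NE: P1 plays Stag with p = 0.3182, P2 plays Stag with q = 0.3182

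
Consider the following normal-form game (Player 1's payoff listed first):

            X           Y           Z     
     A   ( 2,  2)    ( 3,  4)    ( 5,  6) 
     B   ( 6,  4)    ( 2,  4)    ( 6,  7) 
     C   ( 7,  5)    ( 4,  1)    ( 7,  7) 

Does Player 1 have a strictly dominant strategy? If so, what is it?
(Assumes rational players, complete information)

Yes, Player 1's strictly dominant strategy is C

Work:
A strategy strictly dominates another if it gives a strictly higher payoff against every opponent action. Compare each pair of P1's strategies column-by-column:
  A vs B: [2 vs 6, 3 vs 2, 5 vs 6] → A does not strictly dominate B (column X: 2 ≤ 6)
  A vs C: [2 vs 7, 3 vs 4, 5 vs 7] → A does not strictly dominate C (column X: 2 ≤ 7)
  B vs A: [6 vs 2, 2 vs 3, 6 vs 5] → B does not strictly dominate A (column Y: 2 ≤ 3)
  B vs C: [6 vs 7, 2 vs 4, 6 vs 7] → B does not strictly dominate C (column X: 6 ≤ 7)
  C vs A: [7 vs 2, 4 vs 3, 7 vs 5] → C strictly dominates A
  C vs B: [7 vs 6, 4 vs 2, 7 vs 6] → C strictly dominates B
C strictly dominates every other strategy → strictly dominant.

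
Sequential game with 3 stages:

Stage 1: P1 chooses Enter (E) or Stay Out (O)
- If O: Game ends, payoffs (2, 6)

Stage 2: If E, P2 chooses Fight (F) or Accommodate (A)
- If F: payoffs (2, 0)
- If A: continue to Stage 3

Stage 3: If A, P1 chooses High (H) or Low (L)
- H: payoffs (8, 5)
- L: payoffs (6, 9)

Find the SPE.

SPE: (E, A, H); Outcome (8, 5)

Work:
Stage 3: P1 chooses H (8 vs 6)
Stage 2: P2: F->0, A->5 (anticipating H). Choose A
Stage 1: P1: O->2, E->8 (anticipating A, H). Choose E
SPE path: E -> A -> H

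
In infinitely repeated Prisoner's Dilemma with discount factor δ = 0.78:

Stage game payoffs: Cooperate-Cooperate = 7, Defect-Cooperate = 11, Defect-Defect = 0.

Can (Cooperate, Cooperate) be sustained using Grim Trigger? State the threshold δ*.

δ* = 0.3636; since δ = 0.78 ≥ 0.3636, cooperation can be sustained

Work:
For Grim Trigger:
Cooperate forever: 7/(1-δ)
Defect then punished: 11 + 0·δ/(1-δ)
Need: 7/(1-δ) ≥ 11 + 0·δ/(1-δ)
Solving: δ ≥ (T-R)/(T-P) = (11-7)/(11-0) = 0.3636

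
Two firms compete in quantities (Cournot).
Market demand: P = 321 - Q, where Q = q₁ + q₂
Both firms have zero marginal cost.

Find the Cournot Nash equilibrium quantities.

q₁* = q₂* = 107.0; P* = 107.0

Work:
Profit: π_i = P·q_i = (a - q_i - q_j)·q_i
FOC: ∂π_i/∂q_i = a - 2q_i - q_j = 0
Reaction function: q_i = (321 - q_j)/2
Symmetry: q* = 321/3 = 107.0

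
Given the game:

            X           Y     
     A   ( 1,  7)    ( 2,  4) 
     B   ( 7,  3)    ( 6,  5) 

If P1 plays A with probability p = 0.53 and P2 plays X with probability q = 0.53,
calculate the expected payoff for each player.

E[P1] = 3.8482, E[P2] = 4.8145

Work:
E[P1] = p·q·π₁(A,X) + p·(1-q)·π₁(A,Y) + (1-p)·q·π₁(B,X) + (1-p)·(1-q)·π₁(B,Y)
= 0.53·0.53·1 + 0.53·0.47·2 + 0.47·0.53·7 + 0.47·0.47·6
= 3.8482

E[P2] = 4.8145 (similar calculation)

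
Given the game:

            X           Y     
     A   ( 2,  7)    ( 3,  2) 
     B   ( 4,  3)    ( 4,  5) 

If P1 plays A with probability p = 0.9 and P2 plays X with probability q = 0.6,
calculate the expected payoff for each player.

E[P1] = 2.56, E[P2] = 4.88

Work:
E[P1] = p·q·π₁(A,X) + p·(1-q)·π₁(A,Y) + (1-p)·q·π₁(B,X) + (1-p)·(1-q)·π₁(B,Y)
= 0.9·0.6·2 + 0.9·0.4·3 + 0.1·0.6·4 + 0.1·0.4·4
= 2.56

E[P2] = 4.88 (similar calculation)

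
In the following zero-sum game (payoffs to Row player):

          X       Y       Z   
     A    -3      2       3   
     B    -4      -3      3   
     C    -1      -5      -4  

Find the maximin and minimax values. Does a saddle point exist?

Maximin = -3, Minimax = -1, Saddle: False

Work:
Row minimums: [-3, -4, -5] → maximin = -3
Column maximums: [-1, 2, 3] → minimax = -1
No saddle point (maximin ≠ minimax). Mixed strategy needed.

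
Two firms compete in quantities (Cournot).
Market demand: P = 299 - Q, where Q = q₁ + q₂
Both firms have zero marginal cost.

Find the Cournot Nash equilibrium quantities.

q₁* = q₂* = 99.67; P* = 99.67

Work:
Profit: π_i = P·q_i = (a - q_i - q_j)·q_i
FOC: ∂π_i/∂q_i = a - 2q_i - q_j = 0
Reaction function: q_i = (299 - q_j)/2
Symmetry: q* = 299/3 = 99.67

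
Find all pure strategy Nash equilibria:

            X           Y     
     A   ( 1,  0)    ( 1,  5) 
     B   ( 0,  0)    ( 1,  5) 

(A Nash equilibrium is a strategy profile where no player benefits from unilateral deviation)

Nash equilibrium: (A, Y), (B, Y)

Work:
Best responses:
  P1 vs X: payoffs [1, 0] → best response A (payoff 1)
  P1 vs Y: payoffs [1, 1] → best response A/B (payoff 1)
  P2 vs A: payoffs [0, 5] → best response Y (payoff 5)
  P2 vs B: payoffs [0, 5] → best response Y (payoff 5)
Mutual best responses: (A,Y), (B,Y) → Nash equilibria.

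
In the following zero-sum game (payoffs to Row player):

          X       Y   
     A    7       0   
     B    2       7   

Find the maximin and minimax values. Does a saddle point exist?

Maximin = 2, Minimax = 7, Saddle: False

Work:
Row minimums: [0, 2] → maximin = 2
Column maximums: [7, 7] → minimax = 7
No saddle point (maximin ≠ minimax). Mixed strategy needed.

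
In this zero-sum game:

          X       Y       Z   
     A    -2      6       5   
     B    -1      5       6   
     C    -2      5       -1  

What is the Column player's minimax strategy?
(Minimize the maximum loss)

Column should play X, value = -1

Work:
Column player minimizes Row's maximum payoff:
Column X: max payoff to Row = -1
Column Y: max payoff to Row = 6
Column Z: max payoff to Row = 6
Minimum is -1, achieved by column X.
Minimax strategy: X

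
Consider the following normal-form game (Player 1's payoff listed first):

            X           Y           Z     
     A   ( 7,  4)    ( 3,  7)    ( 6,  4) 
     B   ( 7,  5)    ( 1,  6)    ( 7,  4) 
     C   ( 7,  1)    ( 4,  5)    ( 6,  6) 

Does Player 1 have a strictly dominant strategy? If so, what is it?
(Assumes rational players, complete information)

No strictly dominant strategy exists for Player 1

Work:
A strategy strictly dominates another if it gives a strictly higher payoff against every opponent action. Compare each pair of P1's strategies column-by-column:
  A vs B: [7 vs 7, 3 vs 1, 6 vs 7] → A does not strictly dominate B (column X: 7 ≤ 7)
  A vs C: [7 vs 7, 3 vs 4, 6 vs 6] → A does not strictly dominate C (column X: 7 ≤ 7)
  B vs A: [7 vs 7, 1 vs 3, 7 vs 6] → B does not strictly dominate A (column X: 7 ≤ 7)
  B vs C: [7 vs 7, 1 vs 4, 7 vs 6] → B does not strictly dominate C (column X: 7 ≤ 7)
  C vs A: [7 vs 7, 4 vs 3, 6 vs 6] → C does not strictly dominate A (column X: 7 ≤ 7)
  C vs B: [7 vs 7, 4 vs 1, 6 vs 7] → C does not strictly dominate B (column X: 7 ≤ 7)
No single strategy strictly dominates all others → no strictly dominant strategy.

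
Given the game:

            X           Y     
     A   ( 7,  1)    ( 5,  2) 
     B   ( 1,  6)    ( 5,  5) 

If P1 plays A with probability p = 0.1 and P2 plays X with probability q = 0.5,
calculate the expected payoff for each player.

E[P1] = 3.3, E[P2] = 5.1

Work:
E[P1] = p·q·π₁(A,X) + p·(1-q)·π₁(A,Y) + (1-p)·q·π₁(B,X) + (1-p)·(1-q)·π₁(B,Y)
= 0.1·0.5·7 + 0.1·0.5·5 + 0.9·0.5·1 + 0.9·0.5·5
= 3.3

E[P2] = 5.1 (similar calculation)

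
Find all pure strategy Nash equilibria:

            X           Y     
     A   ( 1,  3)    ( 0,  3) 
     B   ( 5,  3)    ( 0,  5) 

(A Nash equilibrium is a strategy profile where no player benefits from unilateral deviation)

Nash equilibrium: (A, Y), (B, Y)

Work:
Best responses:
  P1 vs X: payoffs [1, 5] → best response B (payoff 5)
  P1 vs Y: payoffs [0, 0] → best response A/B (payoff 0)
  P2 vs A: payoffs [3, 3] → best response X/Y (payoff 3)
  P2 vs B: payoffs [3, 5] → best response Y (payoff 5)
Mutual best responses: (A,Y), (B,Y) → Nash equilibria.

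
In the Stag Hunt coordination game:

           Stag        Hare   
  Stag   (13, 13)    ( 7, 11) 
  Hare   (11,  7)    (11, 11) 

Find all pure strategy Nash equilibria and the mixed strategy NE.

Pure NE: (Stag, Stag) and (Hare, Hare); Mixed NE: p = 0.6667, q = 0.6667

Work:
Check pure NE:
(Stag, Stag): (13, 13) - no unilateral deviation beneficial
(Hare, Hare): (11, 11) - no unilateral deviation beneficial
Mixed NE: P1 plays Stag with p = 0.6667, P2 plays Stag with q = 0.6667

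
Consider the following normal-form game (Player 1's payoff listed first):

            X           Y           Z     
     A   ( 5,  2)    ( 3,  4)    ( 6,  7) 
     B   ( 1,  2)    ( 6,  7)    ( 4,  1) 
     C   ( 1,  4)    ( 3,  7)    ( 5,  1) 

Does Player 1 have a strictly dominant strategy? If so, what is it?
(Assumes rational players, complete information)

No strictly dominant strategy exists for Player 1

Work:
A strategy strictly dominates another if it gives a strictly higher payoff against every opponent action. Compare each pair of P1's strategies column-by-column:
  A vs B: [5 vs 1, 3 vs 6, 6 vs 4] → A does not strictly dominate B (column Y: 3 ≤ 6)
  A vs C: [5 vs 1, 3 vs 3, 6 vs 5] → A does not strictly dominate C (column Y: 3 ≤ 3)
  B vs A: [1 vs 5, 6 vs 3, 4 vs 6] → B does not strictly dominate A (column X: 1 ≤ 5)
  B vs C: [1 vs 1, 6 vs 3, 4 vs 5] → B does not strictly dominate C (column X: 1 ≤ 1)
  C vs A: [1 vs 5, 3 vs 3, 5 vs 6] → C does not strictly dominate A (column X: 1 ≤ 5)
  C vs B: [1 vs 1, 3 vs 6, 5 vs 4] → C does not strictly dominate B (column X: 1 ≤ 1)
No single strategy strictly dominates all others → no strictly dominant strategy.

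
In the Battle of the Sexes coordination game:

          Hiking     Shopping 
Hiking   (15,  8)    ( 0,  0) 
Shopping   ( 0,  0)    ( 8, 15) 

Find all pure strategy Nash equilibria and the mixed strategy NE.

Pure NE: (Hiking, Hiking) and (Shopping, Shopping); Mixed NE: p = 0.6522, q = 0.3478

Work:
Check pure NE:
(Hiking, Hiking): (15, 8) - no unilateral deviation beneficial
(Shopping, Shopping): (8, 15) - no unilateral deviation beneficial
Mixed NE: P1 plays Hiking with p = 0.6522, P2 plays Hiking with q = 0.3478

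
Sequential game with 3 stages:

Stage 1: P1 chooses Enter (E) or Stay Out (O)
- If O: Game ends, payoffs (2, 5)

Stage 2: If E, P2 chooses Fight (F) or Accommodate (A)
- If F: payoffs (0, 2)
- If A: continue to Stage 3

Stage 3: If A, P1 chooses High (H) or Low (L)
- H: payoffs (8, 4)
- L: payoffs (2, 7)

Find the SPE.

SPE: (E, A, H); Outcome (8, 4)

Work:
Stage 3: P1 chooses H (8 vs 2)
Stage 2: P2: F->2, A->4 (anticipating H). Choose A
Stage 1: P1: O->2, E->8 (anticipating A, H). Choose E
SPE path: E -> A -> H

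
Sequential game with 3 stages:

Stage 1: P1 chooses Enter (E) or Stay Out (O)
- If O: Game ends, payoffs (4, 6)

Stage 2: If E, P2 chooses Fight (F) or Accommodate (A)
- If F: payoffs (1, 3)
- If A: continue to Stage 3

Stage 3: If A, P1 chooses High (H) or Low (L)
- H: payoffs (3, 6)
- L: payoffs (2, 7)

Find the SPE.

SPE: (O, A, H); Outcome (4, 6)

Work:
Stage 3: P1 chooses H (3 vs 2)
Stage 2: P2: F->3, A->6 (anticipating H). Choose A
Stage 1: P1: O->4, E->3 (anticipating A, H). Choose O
SPE path: O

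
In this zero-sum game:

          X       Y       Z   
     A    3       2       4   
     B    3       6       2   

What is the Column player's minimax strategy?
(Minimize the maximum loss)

Column should play X, value = 3

Work:
Column player minimizes Row's maximum payoff:
Column X: max payoff to Row = 3
Column Y: max payoff to Row = 6
Column Z: max payoff to Row = 4
Minimum is 3, achieved by column X.
Minimax strategy: X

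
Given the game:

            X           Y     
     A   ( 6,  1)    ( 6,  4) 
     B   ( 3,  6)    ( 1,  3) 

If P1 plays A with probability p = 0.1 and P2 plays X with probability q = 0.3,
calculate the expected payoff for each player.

E[P1] = 2.04, E[P2] = 3.82

Work:
E[P1] = p·q·π₁(A,X) + p·(1-q)·π₁(A,Y) + (1-p)·q·π₁(B,X) + (1-p)·(1-q)·π₁(B,Y)
= 0.1·0.3·6 + 0.1·0.7·6 + 0.9·0.3·3 + 0.9·0.7·1
= 2.04

E[P2] = 3.82 (similar calculation)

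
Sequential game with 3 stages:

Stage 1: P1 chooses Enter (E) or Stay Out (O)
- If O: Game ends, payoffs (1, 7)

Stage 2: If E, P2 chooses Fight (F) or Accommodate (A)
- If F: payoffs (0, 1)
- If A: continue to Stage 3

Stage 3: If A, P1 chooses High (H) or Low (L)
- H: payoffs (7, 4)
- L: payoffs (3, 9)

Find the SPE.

SPE: (E, A, H); Outcome (7, 4)

Work:
Stage 3: P1 chooses H (7 vs 3)
Stage 2: P2: F->1, A->4 (anticipating H). Choose A
Stage 1: P1: O->1, E->7 (anticipating A, H). Choose E
SPE path: E -> A -> H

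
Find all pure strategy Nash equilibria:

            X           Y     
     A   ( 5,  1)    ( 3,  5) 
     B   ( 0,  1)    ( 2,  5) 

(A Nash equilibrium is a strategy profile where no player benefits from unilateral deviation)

Nash equilibrium: (A, Y)

Work:
Best responses:
  P1 vs X: payoffs [5, 0] → best response A (payoff 5)
  P1 vs Y: payoffs [3, 2] → best response A (payoff 3)
  P2 vs A: payoffs [1, 5] → best response Y (payoff 5)
  P2 vs B: payoffs [1, 5] → best response Y (payoff 5)
Mutual best responses: (A,Y) → Nash equilibria.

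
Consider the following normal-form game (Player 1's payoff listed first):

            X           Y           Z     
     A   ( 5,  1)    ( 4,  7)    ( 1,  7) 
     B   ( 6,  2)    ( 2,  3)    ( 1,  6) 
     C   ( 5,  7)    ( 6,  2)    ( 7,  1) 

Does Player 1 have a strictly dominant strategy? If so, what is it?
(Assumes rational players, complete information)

No strictly dominant strategy exists for Player 1

Work:
A strategy strictly dominates another if it gives a strictly higher payoff against every opponent action. Compare each pair of P1's strategies column-by-column:
  A vs B: [5 vs 6, 4 vs 2, 1 vs 1] → A does not strictly dominate B (column X: 5 ≤ 6)
  A vs C: [5 vs 5, 4 vs 6, 1 vs 7] → A does not strictly dominate C (column X: 5 ≤ 5)
  B vs A: [6 vs 5, 2 vs 4, 1 vs 1] → B does not strictly dominate A (column Y: 2 ≤ 4)
  B vs C: [6 vs 5, 2 vs 6, 1 vs 7] → B does not strictly dominate C (column Y: 2 ≤ 6)
  C vs A: [5 vs 5, 6 vs 4, 7 vs 1] → C does not strictly dominate A (column X: 5 ≤ 5)
  C vs B: [5 vs 6, 6 vs 2, 7 vs 1] → C does not strictly dominate B (column X: 5 ≤ 6)
No single strategy strictly dominates all others → no strictly dominant strategy.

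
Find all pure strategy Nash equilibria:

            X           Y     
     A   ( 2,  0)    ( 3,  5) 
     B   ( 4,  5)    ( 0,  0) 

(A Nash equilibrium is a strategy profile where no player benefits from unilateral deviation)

Nash equilibrium: (A, Y), (B, X)

Work:
Best responses:
  P1 vs X: payoffs [2, 4] → best response B (payoff 4)
  P1 vs Y: payoffs [3, 0] → best response A (payoff 3)
  P2 vs A: payoffs [0, 5] → best response Y (payoff 5)
  P2 vs B: payoffs [5, 0] → best response X (payoff 5)
Mutual best responses: (A,Y), (B,X) → Nash equilibria.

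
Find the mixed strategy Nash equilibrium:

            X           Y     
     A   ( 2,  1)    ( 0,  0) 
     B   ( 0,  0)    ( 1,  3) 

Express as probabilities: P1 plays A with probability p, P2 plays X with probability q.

p = 0.75, q = 0.3333

Work:
Find probabilities that make opponent indifferent:
P2 chooses q to make P1 indifferent between A and B
P1 chooses p to make P2 indifferent between X and Y
Mixed NE: P1 plays (A: 0.75, B: 0.25), P2 plays (X: 0.3333, Y: 0.6667)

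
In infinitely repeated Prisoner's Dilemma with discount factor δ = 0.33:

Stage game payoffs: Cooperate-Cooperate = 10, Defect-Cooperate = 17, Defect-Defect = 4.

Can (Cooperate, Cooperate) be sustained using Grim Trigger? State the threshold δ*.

δ* = 0.5385; since δ = 0.33 < 0.5385, cooperation cannot be sustained

Work:
For Grim Trigger:
Cooperate forever: 10/(1-δ)
Defect then punished: 17 + 4·δ/(1-δ)
Need: 10/(1-δ) ≥ 17 + 4·δ/(1-δ)
Solving: δ ≥ (T-R)/(T-P) = (17-10)/(17-4) = 0.5385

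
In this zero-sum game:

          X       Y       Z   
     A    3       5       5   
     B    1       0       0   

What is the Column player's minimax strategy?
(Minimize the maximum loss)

Column should play X, value = 3

Work:
Column player minimizes Row's maximum payoff:
Column X: max payoff to Row = 3
Column Y: max payoff to Row = 5
Column Z: max payoff to Row = 5
Minimum is 3, achieved by column X.
Minimax strategy: X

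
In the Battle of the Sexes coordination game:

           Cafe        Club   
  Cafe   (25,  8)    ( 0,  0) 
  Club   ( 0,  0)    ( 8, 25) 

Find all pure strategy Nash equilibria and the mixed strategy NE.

Pure NE: (Cafe, Cafe) and (Club, Club); Mixed NE: p = 0.7576, q = 0.2424

Work:
Check pure NE:
(Cafe, Cafe): (25, 8) - no unilateral deviation beneficial
(Club, Club): (8, 25) - no unilateral deviation beneficial
Mixed NE: P1 plays Cafe with p = 0.7576, P2 plays Cafe with q = 0.2424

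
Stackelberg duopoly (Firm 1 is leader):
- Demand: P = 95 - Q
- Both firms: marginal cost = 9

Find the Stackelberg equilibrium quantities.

q₁* (leader) = 43.0, q₂* (follower) = 21.5

Work:
Follower's reaction: q₂ = (a - c - q₁)/2
Leader substitutes: π₁ = q₁·(a - q₁ - (a-c-q₁)/2 - c)
FOC: q₁* = (95 - 9)/2 = 43.00
Then: q₂* = (95 - 9 - 43.0)/2 = 21.50
Leader has first-mover advantage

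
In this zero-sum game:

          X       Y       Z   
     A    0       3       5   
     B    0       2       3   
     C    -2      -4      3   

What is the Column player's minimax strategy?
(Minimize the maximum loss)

Column should play X, value = 0

Work:
Column player minimizes Row's maximum payoff:
Column X: max payoff to Row = 0
Column Y: max payoff to Row = 3
Column Z: max payoff to Row = 5
Minimum is 0, achieved by column X.
Minimax strategy: X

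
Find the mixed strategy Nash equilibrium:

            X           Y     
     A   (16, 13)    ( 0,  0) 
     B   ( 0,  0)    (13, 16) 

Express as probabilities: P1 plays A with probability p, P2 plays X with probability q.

p = 0.5517, q = 0.4483

Work:
Find probabilities that make opponent indifferent:
P2 chooses q to make P1 indifferent between A and B
P1 chooses p to make P2 indifferent between X and Y
Mixed NE: P1 plays (A: 0.5517, B: 0.4483), P2 plays (X: 0.4483, Y: 0.5517)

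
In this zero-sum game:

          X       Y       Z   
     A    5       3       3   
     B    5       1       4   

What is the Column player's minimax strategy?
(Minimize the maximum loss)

Column should play Y, value = 3

Work:
Column player minimizes Row's maximum payoff:
Column X: max payoff to Row = 5
Column Y: max payoff to Row = 3
Column Z: max payoff to Row = 4
Minimum is 3, achieved by column Y.
Minimax strategy: Y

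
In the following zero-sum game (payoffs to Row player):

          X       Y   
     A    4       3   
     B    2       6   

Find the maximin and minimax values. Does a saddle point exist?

Maximin = 3, Minimax = 4, Saddle: False

Work:
Row minimums: [3, 2] → maximin = 3
Column maximums: [4, 6] → minimax = 4
No saddle point (maximin ≠ minimax). Mixed strategy needed.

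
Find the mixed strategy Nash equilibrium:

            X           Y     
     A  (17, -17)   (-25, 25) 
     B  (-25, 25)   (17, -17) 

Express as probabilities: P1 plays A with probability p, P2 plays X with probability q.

p = 0.5, q = 0.5

Work:
Find probabilities that make opponent indifferent:
P2 chooses q to make P1 indifferent between A and B
P1 chooses p to make P2 indifferent between X and Y
Mixed NE: P1 plays (A: 0.5, B: 0.5), P2 plays (X: 0.5, Y: 0.5)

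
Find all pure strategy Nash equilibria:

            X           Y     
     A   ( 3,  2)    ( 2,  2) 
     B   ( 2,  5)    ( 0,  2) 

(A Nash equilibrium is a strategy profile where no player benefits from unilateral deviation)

Nash equilibrium: (A, X), (A, Y)

Work:
Best responses:
  P1 vs X: payoffs [3, 2] → best response A (payoff 3)
  P1 vs Y: payoffs [2, 0] → best response A (payoff 2)
  P2 vs A: payoffs [2, 2] → best response X/Y (payoff 2)
  P2 vs B: payoffs [5, 2] → best response X (payoff 5)
Mutual best responses: (A,X), (A,Y) → Nash equilibria.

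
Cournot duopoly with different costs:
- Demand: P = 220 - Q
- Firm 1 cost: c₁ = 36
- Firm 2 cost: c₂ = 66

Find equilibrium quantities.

q₁* = 71.33, q₂* = 41.33

Work:
Reaction: q₁ = (220 - 36 - q₂)/2
Reaction: q₂ = (220 - 66 - q₁)/2
Solve simultaneously:
q₁* = (220 - 2×36 + 66)/3 = 71.33
q₂* = (220 - 2×66 + 36)/3 = 41.33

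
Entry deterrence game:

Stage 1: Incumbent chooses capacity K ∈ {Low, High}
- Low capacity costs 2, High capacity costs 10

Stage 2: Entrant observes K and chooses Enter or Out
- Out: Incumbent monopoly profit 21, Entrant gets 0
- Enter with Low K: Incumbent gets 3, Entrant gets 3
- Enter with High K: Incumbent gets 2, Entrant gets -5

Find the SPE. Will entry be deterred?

SPE: (High, Enter|Low, Out|High); Entry deterred. Incumbent net profit = 11

Work:
After Low K: Entrant enters (3 > 0)
After High K: Entrant stays out (-5 < 0)
Incumbent: Low → 3−2=1, High → 21−10=11
Incumbent chooses High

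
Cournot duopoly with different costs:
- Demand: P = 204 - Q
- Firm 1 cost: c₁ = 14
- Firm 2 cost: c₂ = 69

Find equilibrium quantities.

q₁* = 81.67, q₂* = 26.67

Work:
Reaction: q₁ = (204 - 14 - q₂)/2
Reaction: q₂ = (204 - 69 - q₁)/2
Solve simultaneously:
q₁* = (204 - 2×14 + 69)/3 = 81.67
q₂* = (204 - 2×69 + 14)/3 = 26.67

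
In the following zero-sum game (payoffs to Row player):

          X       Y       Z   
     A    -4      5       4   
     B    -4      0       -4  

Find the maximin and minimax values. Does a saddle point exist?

Maximin = -4, Minimax = -4, Saddle: True

Work:
Row minimums: [-4, -4] → maximin = -4
Column maximums: [-4, 5, 4] → minimax = -4
Saddle point exists! Game value = -4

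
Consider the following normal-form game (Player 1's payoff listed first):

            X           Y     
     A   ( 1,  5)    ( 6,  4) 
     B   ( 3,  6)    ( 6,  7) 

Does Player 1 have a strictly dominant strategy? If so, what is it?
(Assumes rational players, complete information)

No strictly dominant strategy exists for Player 1

Work:
A strategy strictly dominates another if it gives a strictly higher payoff against every opponent action. Compare each pair of P1's strategies column-by-column:
  A vs B: [1 vs 3, 6 vs 6] → A does not strictly dominate B (column X: 1 ≤ 3)
  B vs A: [3 vs 1, 6 vs 6] → B does not strictly dominate A (column Y: 6 ≤ 6)
No single strategy strictly dominates all others → no strictly dominant strategy.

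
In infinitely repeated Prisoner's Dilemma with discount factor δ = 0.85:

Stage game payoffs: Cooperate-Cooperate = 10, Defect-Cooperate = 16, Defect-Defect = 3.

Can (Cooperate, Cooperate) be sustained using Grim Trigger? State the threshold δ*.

δ* = 0.4615; since δ = 0.85 ≥ 0.4615, cooperation can be sustained

Work:
For Grim Trigger:
Cooperate forever: 10/(1-δ)
Defect then punished: 16 + 3·δ/(1-δ)
Need: 10/(1-δ) ≥ 16 + 3·δ/(1-δ)
Solving: δ ≥ (T-R)/(T-P) = (16-10)/(16-3) = 0.4615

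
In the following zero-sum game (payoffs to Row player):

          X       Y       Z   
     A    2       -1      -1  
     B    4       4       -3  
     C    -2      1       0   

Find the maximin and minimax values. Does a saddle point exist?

Maximin = -1, Minimax = 0, Saddle: False

Work:
Row minimums: [-1, -3, -2] → maximin = -1
Column maximums: [4, 4, 0] → minimax = 0
No saddle point (maximin ≠ minimax). Mixed strategy needed.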